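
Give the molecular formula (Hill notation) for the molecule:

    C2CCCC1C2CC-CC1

C10H18

Heavy atoms from the SMILES: 10 C.
Implicit hydrogens by atom environment:
  8 × C: 2 H each → 16
  2 × C: 1 H each → 2
  Total hydrogens = 18.
Molecular formula: C10H18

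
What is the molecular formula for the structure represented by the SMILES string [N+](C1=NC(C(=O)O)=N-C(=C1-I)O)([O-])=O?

Heavy atoms from the SMILES: 5 C, 1 I, 3 N, 5 O.
Implicit hydrogens by atom environment:
  4 × C (aromatic): no H
  2 × N (aromatic): no H
  2 × O: 1 H each → 2
  2 × O: no H
  1 × C: no H
  1 × I: no H
  1 × N (charge +1): no H
  1 × O (charge -1): no H
  Total hydrogens = 2.
Molecular formula: C5H2IN3O5

C5H2IN3O5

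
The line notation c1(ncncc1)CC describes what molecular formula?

C6H8N2

Heavy atoms from the SMILES: 6 C, 2 N.
Implicit hydrogens by atom environment:
  3 × C (aromatic): 1 H each → 3
  2 × N (aromatic): no H
  1 × C: 3 H
  1 × C: 2 H
  1 × C (aromatic): no H
  Total hydrogens = 8.
Molecular formula: C6H8N2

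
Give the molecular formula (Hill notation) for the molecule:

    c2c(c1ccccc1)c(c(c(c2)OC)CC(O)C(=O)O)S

C16H16O4S

Heavy atoms from the SMILES: 16 C, 4 O, 1 S.
Implicit hydrogens by atom environment:
  7 × C (aromatic): 1 H each → 7
  5 × C (aromatic): no H
  2 × O: 1 H each → 2
  2 × O: no H
  1 × C: 3 H
  1 × C: 2 H
  1 × C: 1 H
  1 × C: no H
  1 × S: 1 H
  Total hydrogens = 16.
Molecular formula: C16H16O4S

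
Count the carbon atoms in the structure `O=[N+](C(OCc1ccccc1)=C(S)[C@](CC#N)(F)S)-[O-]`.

12

The symbol for carbon appears 12 times in the SMILES. Lowercase c denotes aromatic carbon and counts toward C.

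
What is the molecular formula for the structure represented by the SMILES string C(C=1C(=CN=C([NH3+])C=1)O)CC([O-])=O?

Heavy atoms from the SMILES: 8 C, 2 N, 3 O.
Implicit hydrogens by atom environment:
  3 × C (aromatic): no H
  2 × C: 2 H each → 4
  2 × C (aromatic): 1 H each → 2
  1 × C: no H
  1 × N (charge +1): 3 H
  1 × N (aromatic): no H
  1 × O: 1 H
  1 × O: no H
  1 × O (charge -1): no H
  Total hydrogens = 10.
Molecular formula: C8H10N2O3

C8H10N2O3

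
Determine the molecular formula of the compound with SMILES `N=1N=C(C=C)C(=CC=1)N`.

Heavy atoms from the SMILES: 6 C, 3 N.
Implicit hydrogens by atom environment:
  2 × C (aromatic): 1 H each → 2
  2 × C (aromatic): no H
  2 × N (aromatic): no H
  1 × C: 2 H
  1 × C: 1 H
  1 × N: 2 H
  Total hydrogens = 7.
Molecular formula: C6H7N3

C6H7N3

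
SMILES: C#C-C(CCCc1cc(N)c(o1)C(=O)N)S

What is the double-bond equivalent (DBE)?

Molecular formula from the SMILES: C11H14N2O2S.
DoU = (2C + 2 + N − H − X)/2 = (2·11 + 2 + 2 − 14 − 0)/2 = 12/2 = 6.
(Structurally: 1 ring(s) + 5 π bond(s) = 6.)

6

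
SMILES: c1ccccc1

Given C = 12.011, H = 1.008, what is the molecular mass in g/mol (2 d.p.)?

Molecular formula: C6H6.
M = 6×12.011 + 6×1.008 = 78.11 g/mol.

78.11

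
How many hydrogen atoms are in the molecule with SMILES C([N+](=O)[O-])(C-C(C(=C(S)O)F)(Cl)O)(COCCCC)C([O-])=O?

16

Hydrogens are implicit in SMILES; fill each atom to its normal valence:
  5 × C: 2 H each → 10
  5 × C: no H
  3 × O: no H
  2 × O: 1 H each → 2
  2 × O (charge -1): no H
  1 × C: 3 H
  1 × Cl: no H
  1 × F: no H
  1 × N (charge +1): no H
  1 × S: 1 H
  Total hydrogens = 16.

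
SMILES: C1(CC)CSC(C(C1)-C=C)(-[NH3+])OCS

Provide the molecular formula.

C10H20NOS2+

Heavy atoms from the SMILES: 10 C, 1 N, 1 O, 2 S.
Implicit hydrogens by atom environment:
  5 × C: 2 H each → 10
  3 × C: 1 H each → 3
  1 × C: 3 H
  1 × C: no H
  1 × N (charge +1): 3 H
  1 × O: no H
  1 × S: 1 H
  1 × S: no H
  Total hydrogens = 20.
Net charge +1.
Molecular formula: C10H20NOS2+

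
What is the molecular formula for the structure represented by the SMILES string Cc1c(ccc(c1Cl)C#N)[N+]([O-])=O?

C8H5ClN2O2

Heavy atoms from the SMILES: 8 C, 1 Cl, 2 N, 2 O.
Implicit hydrogens by atom environment:
  4 × C (aromatic): no H
  2 × C (aromatic): 1 H each → 2
  1 × C: 3 H
  1 × C: no H
  1 × Cl: no H
  1 × N (charge +1): no H
  1 × N: no H
  1 × O: no H
  1 × O (charge -1): no H
  Total hydrogens = 5.
Molecular formula: C8H5ClN2O2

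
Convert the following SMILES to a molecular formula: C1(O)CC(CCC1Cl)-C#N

C7H10ClNO

Heavy atoms from the SMILES: 7 C, 1 Cl, 1 N, 1 O.
Implicit hydrogens by atom environment:
  3 × C: 2 H each → 6
  3 × C: 1 H each → 3
  1 × C: no H
  1 × Cl: no H
  1 × N: no H
  1 × O: 1 H
  Total hydrogens = 10.
Molecular formula: C7H10ClNO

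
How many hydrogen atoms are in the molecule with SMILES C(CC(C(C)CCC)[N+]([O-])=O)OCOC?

Hydrogens are implicit in SMILES; fill each atom to its normal valence:
  5 × C: 2 H each → 10
  3 × C: 3 H each → 9
  3 × O: no H
  2 × C: 1 H each → 2
  1 × N (charge +1): no H
  1 × O (charge -1): no H
  Total hydrogens = 21.

21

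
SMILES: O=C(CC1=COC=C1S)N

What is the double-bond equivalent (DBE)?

Molecular formula from the SMILES: C6H7NO2S.
DoU = (2C + 2 + N − H − X)/2 = (2·6 + 2 + 1 − 7 − 0)/2 = 8/2 = 4.
(Structurally: 1 ring(s) + 3 π bond(s) = 4.)

4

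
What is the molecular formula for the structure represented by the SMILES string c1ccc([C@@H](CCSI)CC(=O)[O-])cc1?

C11H12IO2S-

Heavy atoms from the SMILES: 11 C, 1 I, 2 O, 1 S.
Implicit hydrogens by atom environment:
  5 × C (aromatic): 1 H each → 5
  3 × C: 2 H each → 6
  1 × C: 1 H
  1 × C: no H
  1 × C (aromatic): no H
  1 × I: no H
  1 × O: no H
  1 × O (charge -1): no H
  1 × S: no H
  Total hydrogens = 12.
Net charge -1.
Molecular formula: C11H12IO2S-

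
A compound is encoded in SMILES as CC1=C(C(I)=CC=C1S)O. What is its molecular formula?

Heavy atoms from the SMILES: 7 C, 1 I, 1 O, 1 S.
Implicit hydrogens by atom environment:
  4 × C (aromatic): no H
  2 × C (aromatic): 1 H each → 2
  1 × C: 3 H
  1 × I: no H
  1 × O: 1 H
  1 × S: 1 H
  Total hydrogens = 7.
Molecular formula: C7H7IOS

C7H7IOS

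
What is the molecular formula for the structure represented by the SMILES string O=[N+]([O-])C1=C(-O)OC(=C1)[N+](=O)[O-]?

Heavy atoms from the SMILES: 4 C, 2 N, 6 O.
Implicit hydrogens by atom environment:
  3 × C (aromatic): no H
  2 × N (charge +1): no H
  2 × O: no H
  2 × O (charge -1): no H
  1 × C (aromatic): 1 H
  1 × O: 1 H
  1 × O (aromatic): no H
  Total hydrogens = 2.
Molecular formula: C4H2N2O6

C4H2N2O6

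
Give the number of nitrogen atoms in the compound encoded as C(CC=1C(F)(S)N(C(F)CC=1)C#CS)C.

The symbol for nitrogen appears 1 time in the SMILES.

1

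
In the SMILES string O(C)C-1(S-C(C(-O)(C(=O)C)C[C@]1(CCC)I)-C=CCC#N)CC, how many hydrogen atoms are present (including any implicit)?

Hydrogens are implicit in SMILES; fill each atom to its normal valence:
  5 × C: 2 H each → 10
  5 × C: no H
  4 × C: 3 H each → 12
  3 × C: 1 H each → 3
  2 × O: no H
  1 × I: no H
  1 × N: no H
  1 × O: 1 H
  1 × S: no H
  Total hydrogens = 26.

26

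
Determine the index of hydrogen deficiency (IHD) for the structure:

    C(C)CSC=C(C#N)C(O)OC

Molecular formula from the SMILES: C8H13NO2S.
DoU = (2C + 2 + N − H − X)/2 = (2·8 + 2 + 1 − 13 − 0)/2 = 6/2 = 3.
(Structurally: 0 ring(s) + 3 π bond(s) = 3.)

3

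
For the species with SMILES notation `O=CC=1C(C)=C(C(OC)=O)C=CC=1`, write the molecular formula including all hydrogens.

Heavy atoms from the SMILES: 10 C, 3 O.
Implicit hydrogens by atom environment:
  3 × C (aromatic): 1 H each → 3
  3 × C (aromatic): no H
  3 × O: no H
  2 × C: 3 H each → 6
  1 × C: 1 H
  1 × C: no H
  Total hydrogens = 10.
Molecular formula: C10H10O3

C10H10O3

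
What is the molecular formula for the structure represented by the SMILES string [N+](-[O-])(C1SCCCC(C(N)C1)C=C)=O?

Heavy atoms from the SMILES: 9 C, 2 N, 2 O, 1 S.
Implicit hydrogens by atom environment:
  5 × C: 2 H each → 10
  4 × C: 1 H each → 4
  1 × N: 2 H
  1 × N (charge +1): no H
  1 × O: no H
  1 × O (charge -1): no H
  1 × S: no H
  Total hydrogens = 16.
Molecular formula: C9H16N2O2S

C9H16N2O2S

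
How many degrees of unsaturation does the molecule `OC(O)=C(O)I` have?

1

Molecular formula from the SMILES: C2H3IO3.
DoU = (2C + 2 + N − H − X)/2 = (2·2 + 2 + 0 − 3 − 1)/2 = 2/2 = 1.
(Structurally: 0 ring(s) + 1 π bond(s) = 1.)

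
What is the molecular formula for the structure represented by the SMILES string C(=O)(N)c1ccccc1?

C7H7NO

Heavy atoms from the SMILES: 7 C, 1 N, 1 O.
Implicit hydrogens by atom environment:
  5 × C (aromatic): 1 H each → 5
  1 × C (aromatic): no H
  1 × C: no H
  1 × N: 2 H
  1 × O: no H
  Total hydrogens = 7.
Molecular formula: C7H7NO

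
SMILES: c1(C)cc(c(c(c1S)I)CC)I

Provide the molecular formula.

Heavy atoms from the SMILES: 9 C, 2 I, 1 S.
Implicit hydrogens by atom environment:
  5 × C (aromatic): no H
  2 × C: 3 H each → 6
  2 × I: no H
  1 × C: 2 H
  1 × C (aromatic): 1 H
  1 × S: 1 H
  Total hydrogens = 10.
Molecular formula: C9H10I2S

C9H10I2S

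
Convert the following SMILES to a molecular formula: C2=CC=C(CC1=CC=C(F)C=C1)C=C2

Heavy atoms from the SMILES: 13 C, 1 F.
Implicit hydrogens by atom environment:
  9 × C (aromatic): 1 H each → 9
  3 × C (aromatic): no H
  1 × C: 2 H
  1 × F: no H
  Total hydrogens = 11.
Molecular formula: C13H11F

C13H11F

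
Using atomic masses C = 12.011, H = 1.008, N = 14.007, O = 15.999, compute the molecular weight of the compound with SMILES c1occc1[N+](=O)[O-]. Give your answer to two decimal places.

Molecular formula: C4H3NO3.
M = 4×12.011 + 3×1.008 + 1×14.007 + 3×15.999 = 113.07 g/mol.

113.07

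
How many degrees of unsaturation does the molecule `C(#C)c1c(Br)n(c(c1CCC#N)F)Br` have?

Molecular formula from the SMILES: C9H5Br2FN2.
DoU = (2C + 2 + N − H − X)/2 = (2·9 + 2 + 2 − 5 − 3)/2 = 14/2 = 7.
(Structurally: 1 ring(s) + 6 π bond(s) = 7.)

7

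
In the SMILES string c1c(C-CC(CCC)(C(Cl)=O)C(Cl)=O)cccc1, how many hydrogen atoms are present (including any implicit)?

16

Hydrogens are implicit in SMILES; fill each atom to its normal valence:
  5 × C (aromatic): 1 H each → 5
  4 × C: 2 H each → 8
  3 × C: no H
  2 × Cl: no H
  2 × O: no H
  1 × C: 3 H
  1 × C (aromatic): no H
  Total hydrogens = 16.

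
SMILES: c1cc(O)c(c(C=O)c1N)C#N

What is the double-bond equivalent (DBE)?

7

Molecular formula from the SMILES: C8H6N2O2.
DoU = (2C + 2 + N − H − X)/2 = (2·8 + 2 + 2 − 6 − 0)/2 = 14/2 = 7.
(Structurally: 1 ring(s) + 6 π bond(s) = 7.)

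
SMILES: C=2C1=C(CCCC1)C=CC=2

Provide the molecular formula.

Heavy atoms from the SMILES: 10 C.
Implicit hydrogens by atom environment:
  4 × C: 2 H each → 8
  4 × C (aromatic): 1 H each → 4
  2 × C (aromatic): no H
  Total hydrogens = 12.
Molecular formula: C10H12

C10H12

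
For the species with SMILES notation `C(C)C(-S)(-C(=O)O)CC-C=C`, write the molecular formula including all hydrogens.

C8H14O2S

Heavy atoms from the SMILES: 8 C, 2 O, 1 S.
Implicit hydrogens by atom environment:
  4 × C: 2 H each → 8
  2 × C: no H
  1 × C: 3 H
  1 × C: 1 H
  1 × O: 1 H
  1 × O: no H
  1 × S: 1 H
  Total hydrogens = 14.
Molecular formula: C8H14O2S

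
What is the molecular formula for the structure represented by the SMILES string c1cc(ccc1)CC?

Heavy atoms from the SMILES: 8 C.
Implicit hydrogens by atom environment:
  5 × C (aromatic): 1 H each → 5
  1 × C: 3 H
  1 × C: 2 H
  1 × C (aromatic): no H
  Total hydrogens = 10.
Molecular formula: C8H10

C8H10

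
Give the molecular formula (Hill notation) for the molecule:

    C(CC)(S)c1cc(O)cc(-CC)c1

Heavy atoms from the SMILES: 11 C, 1 O, 1 S.
Implicit hydrogens by atom environment:
  3 × C (aromatic): 1 H each → 3
  3 × C (aromatic): no H
  2 × C: 3 H each → 6
  2 × C: 2 H each → 4
  1 × C: 1 H
  1 × O: 1 H
  1 × S: 1 H
  Total hydrogens = 16.
Molecular formula: C11H16OS

C11H16OS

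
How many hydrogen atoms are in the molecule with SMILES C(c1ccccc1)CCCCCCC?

22

Hydrogens are implicit in SMILES; fill each atom to its normal valence:
  7 × C: 2 H each → 14
  5 × C (aromatic): 1 H each → 5
  1 × C: 3 H
  1 × C (aromatic): no H
  Total hydrogens = 22.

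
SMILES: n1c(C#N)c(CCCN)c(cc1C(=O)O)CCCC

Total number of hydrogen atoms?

19

Hydrogens are implicit in SMILES; fill each atom to its normal valence:
  6 × C: 2 H each → 12
  4 × C (aromatic): no H
  2 × C: no H
  1 × C: 3 H
  1 × C (aromatic): 1 H
  1 × N: 2 H
  1 × N (aromatic): no H
  1 × N: no H
  1 × O: 1 H
  1 × O: no H
  Total hydrogens = 19.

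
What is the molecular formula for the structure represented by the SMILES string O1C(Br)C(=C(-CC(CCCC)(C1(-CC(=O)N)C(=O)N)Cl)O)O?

Heavy atoms from the SMILES: 1 Br, 13 C, 1 Cl, 2 N, 5 O.
Implicit hydrogens by atom environment:
  6 × C: no H
  5 × C: 2 H each → 10
  3 × O: no H
  2 × N: 2 H each → 4
  2 × O: 1 H each → 2
  1 × Br: no H
  1 × C: 3 H
  1 × C: 1 H
  1 × Cl: no H
  Total hydrogens = 20.
Molecular formula: C13H20BrClN2O5

C13H20BrClN2O5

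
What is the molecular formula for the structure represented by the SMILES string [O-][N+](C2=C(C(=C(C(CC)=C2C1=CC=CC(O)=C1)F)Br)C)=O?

C15H13BrFNO3

Heavy atoms from the SMILES: 1 Br, 15 C, 1 F, 1 N, 3 O.
Implicit hydrogens by atom environment:
  8 × C (aromatic): no H
  4 × C (aromatic): 1 H each → 4
  2 × C: 3 H each → 6
  1 × Br: no H
  1 × C: 2 H
  1 × F: no H
  1 × N (charge +1): no H
  1 × O: 1 H
  1 × O: no H
  1 × O (charge -1): no H
  Total hydrogens = 13.
Molecular formula: C15H13BrFNO3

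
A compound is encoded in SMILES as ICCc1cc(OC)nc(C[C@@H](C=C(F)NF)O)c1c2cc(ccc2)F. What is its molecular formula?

C18H18F3IN2O2

Heavy atoms from the SMILES: 18 C, 3 F, 1 I, 2 N, 2 O.
Implicit hydrogens by atom environment:
  6 × C (aromatic): no H
  5 × C (aromatic): 1 H each → 5
  3 × C: 2 H each → 6
  3 × F: no H
  2 × C: 1 H each → 2
  1 × C: 3 H
  1 × C: no H
  1 × I: no H
  1 × N: 1 H
  1 × N (aromatic): no H
  1 × O: 1 H
  1 × O: no H
  Total hydrogens = 18.
Molecular formula: C18H18F3IN2O2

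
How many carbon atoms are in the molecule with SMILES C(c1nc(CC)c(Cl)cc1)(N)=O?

The symbol for carbon appears 8 times in the SMILES. Lowercase c denotes aromatic carbon and counts toward C.

8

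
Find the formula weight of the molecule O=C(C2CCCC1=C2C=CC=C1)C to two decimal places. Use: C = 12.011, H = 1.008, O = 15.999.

174.24

Molecular formula: C12H14O.
M = 12×12.011 + 14×1.008 + 1×15.999 = 174.24 g/mol.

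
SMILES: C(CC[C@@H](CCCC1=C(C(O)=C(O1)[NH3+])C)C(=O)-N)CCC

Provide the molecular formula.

C16H29N2O3+

Heavy atoms from the SMILES: 16 C, 2 N, 3 O.
Implicit hydrogens by atom environment:
  8 × C: 2 H each → 16
  4 × C (aromatic): no H
  2 × C: 3 H each → 6
  1 × C: 1 H
  1 × C: no H
  1 × N (charge +1): 3 H
  1 × N: 2 H
  1 × O: 1 H
  1 × O (aromatic): no H
  1 × O: no H
  Total hydrogens = 29.
Net charge +1.
Molecular formula: C16H29N2O3+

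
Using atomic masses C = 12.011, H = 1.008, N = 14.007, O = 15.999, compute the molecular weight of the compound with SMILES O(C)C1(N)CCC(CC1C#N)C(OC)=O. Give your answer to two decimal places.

Molecular formula: C10H16N2O3.
M = 10×12.011 + 16×1.008 + 2×14.007 + 3×15.999 = 212.25 g/mol.

212.25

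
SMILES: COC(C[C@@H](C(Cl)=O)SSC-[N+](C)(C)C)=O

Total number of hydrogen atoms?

Hydrogens are implicit in SMILES; fill each atom to its normal valence:
  4 × C: 3 H each → 12
  3 × O: no H
  2 × C: 2 H each → 4
  2 × C: no H
  2 × S: no H
  1 × C: 1 H
  1 × Cl: no H
  1 × N (charge +1): no H
  Total hydrogens = 17.

17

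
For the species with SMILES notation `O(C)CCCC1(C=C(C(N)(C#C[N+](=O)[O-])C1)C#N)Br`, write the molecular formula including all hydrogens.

C12H14BrN3O3

Heavy atoms from the SMILES: 1 Br, 12 C, 3 N, 3 O.
Implicit hydrogens by atom environment:
  6 × C: no H
  4 × C: 2 H each → 8
  2 × O: no H
  1 × Br: no H
  1 × C: 3 H
  1 × C: 1 H
  1 × N: 2 H
  1 × N (charge +1): no H
  1 × N: no H
  1 × O (charge -1): no H
  Total hydrogens = 14.
Molecular formula: C12H14BrN3O3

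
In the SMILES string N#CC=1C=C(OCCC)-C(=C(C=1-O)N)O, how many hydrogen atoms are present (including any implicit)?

Hydrogens are implicit in SMILES; fill each atom to its normal valence:
  5 × C (aromatic): no H
  2 × C: 2 H each → 4
  2 × O: 1 H each → 2
  1 × C: 3 H
  1 × C (aromatic): 1 H
  1 × C: no H
  1 × N: 2 H
  1 × N: no H
  1 × O: no H
  Total hydrogens = 12.

12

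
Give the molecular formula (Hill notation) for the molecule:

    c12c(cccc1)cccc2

C10H8

Heavy atoms from the SMILES: 10 C.
Implicit hydrogens by atom environment:
  8 × C (aromatic): 1 H each → 8
  2 × C (aromatic): no H
  Total hydrogens = 8.
Molecular formula: C10H8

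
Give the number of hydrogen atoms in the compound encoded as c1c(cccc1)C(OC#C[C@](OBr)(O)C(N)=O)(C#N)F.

Hydrogens are implicit in SMILES; fill each atom to its normal valence:
  6 × C: no H
  5 × C (aromatic): 1 H each → 5
  3 × O: no H
  1 × Br: no H
  1 × C (aromatic): no H
  1 × F: no H
  1 × N: 2 H
  1 × N: no H
  1 × O: 1 H
  Total hydrogens = 8.

8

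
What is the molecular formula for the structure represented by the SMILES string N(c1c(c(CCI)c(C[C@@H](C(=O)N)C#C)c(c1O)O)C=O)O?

C14H15IN2O5

Heavy atoms from the SMILES: 14 C, 1 I, 2 N, 5 O.
Implicit hydrogens by atom environment:
  6 × C (aromatic): no H
  3 × C: 2 H each → 6
  3 × C: 1 H each → 3
  3 × O: 1 H each → 3
  2 × C: no H
  2 × O: no H
  1 × I: no H
  1 × N: 2 H
  1 × N: 1 H
  Total hydrogens = 15.
Molecular formula: C14H15IN2O5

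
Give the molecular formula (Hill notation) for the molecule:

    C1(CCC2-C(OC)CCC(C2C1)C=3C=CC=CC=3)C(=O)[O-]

C18H23O3-

Heavy atoms from the SMILES: 18 C, 3 O.
Implicit hydrogens by atom environment:
  5 × C: 2 H each → 10
  5 × C: 1 H each → 5
  5 × C (aromatic): 1 H each → 5
  2 × O: no H
  1 × C: 3 H
  1 × C: no H
  1 × C (aromatic): no H
  1 × O (charge -1): no H
  Total hydrogens = 23.
Net charge -1.
Molecular formula: C18H23O3-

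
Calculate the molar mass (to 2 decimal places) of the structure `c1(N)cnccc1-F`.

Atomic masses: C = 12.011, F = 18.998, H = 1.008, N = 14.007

112.11

Molecular formula: C5H5FN2.
M = 5×12.011 + 1×18.998 + 5×1.008 + 2×14.007 = 112.11 g/mol.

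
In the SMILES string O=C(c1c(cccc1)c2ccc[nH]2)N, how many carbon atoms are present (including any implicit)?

11

The symbol for carbon appears 11 times in the SMILES. Lowercase c denotes aromatic carbon and counts toward C.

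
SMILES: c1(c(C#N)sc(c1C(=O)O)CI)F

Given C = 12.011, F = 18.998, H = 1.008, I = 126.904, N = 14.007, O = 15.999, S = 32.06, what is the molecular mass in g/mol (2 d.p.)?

Molecular formula: C7H3FINO2S.
M = 7×12.011 + 1×18.998 + 3×1.008 + 1×126.904 + 1×14.007 + 2×15.999 + 1×32.06 = 311.07 g/mol.

311.07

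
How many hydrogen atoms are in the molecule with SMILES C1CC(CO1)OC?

10

Hydrogens are implicit in SMILES; fill each atom to its normal valence:
  3 × C: 2 H each → 6
  2 × O: no H
  1 × C: 3 H
  1 × C: 1 H
  Total hydrogens = 10.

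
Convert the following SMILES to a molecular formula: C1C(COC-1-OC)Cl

Heavy atoms from the SMILES: 5 C, 1 Cl, 2 O.
Implicit hydrogens by atom environment:
  2 × C: 2 H each → 4
  2 × C: 1 H each → 2
  2 × O: no H
  1 × C: 3 H
  1 × Cl: no H
  Total hydrogens = 9.
Molecular formula: C5H9ClO2

C5H9ClO2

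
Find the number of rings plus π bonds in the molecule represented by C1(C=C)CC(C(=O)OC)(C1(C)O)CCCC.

3

Molecular formula from the SMILES: C13H22O3.
DoU = (2C + 2 + N − H − X)/2 = (2·13 + 2 + 0 − 22 − 0)/2 = 6/2 = 3.
(Structurally: 1 ring(s) + 2 π bond(s) = 3.)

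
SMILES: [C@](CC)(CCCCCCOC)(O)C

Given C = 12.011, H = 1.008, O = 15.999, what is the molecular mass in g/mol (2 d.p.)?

188.31

Molecular formula: C11H24O2.
M = 11×12.011 + 24×1.008 + 2×15.999 = 188.31 g/mol.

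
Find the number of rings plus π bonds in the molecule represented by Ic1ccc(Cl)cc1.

Molecular formula from the SMILES: C6H4ClI.
DoU = (2C + 2 + N − H − X)/2 = (2·6 + 2 + 0 − 4 − 2)/2 = 8/2 = 4.
(Structurally: 1 ring(s) + 3 π bond(s) = 4.)

4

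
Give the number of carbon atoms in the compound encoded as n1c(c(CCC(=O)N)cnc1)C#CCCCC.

The symbol for carbon appears 13 times in the SMILES. Lowercase c denotes aromatic carbon and counts toward C.

13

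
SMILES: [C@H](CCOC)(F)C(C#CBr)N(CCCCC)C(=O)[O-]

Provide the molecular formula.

Heavy atoms from the SMILES: 1 Br, 13 C, 1 F, 1 N, 3 O.
Implicit hydrogens by atom environment:
  6 × C: 2 H each → 12
  3 × C: no H
  2 × C: 3 H each → 6
  2 × C: 1 H each → 2
  2 × O: no H
  1 × Br: no H
  1 × F: no H
  1 × N: no H
  1 × O (charge -1): no H
  Total hydrogens = 20.
Net charge -1.
Molecular formula: C13H20BrFNO3-

C13H20BrFNO3-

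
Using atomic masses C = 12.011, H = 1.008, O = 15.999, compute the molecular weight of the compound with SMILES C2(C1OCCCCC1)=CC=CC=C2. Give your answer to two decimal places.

176.26

Molecular formula: C12H16O.
M = 12×12.011 + 16×1.008 + 1×15.999 = 176.26 g/mol.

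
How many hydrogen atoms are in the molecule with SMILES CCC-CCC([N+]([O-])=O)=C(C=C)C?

Hydrogens are implicit in SMILES; fill each atom to its normal valence:
  5 × C: 2 H each → 10
  2 × C: 3 H each → 6
  2 × C: no H
  1 × C: 1 H
  1 × N (charge +1): no H
  1 × O: no H
  1 × O (charge -1): no H
  Total hydrogens = 17.

17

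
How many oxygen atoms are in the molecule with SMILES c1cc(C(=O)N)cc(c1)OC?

2

The symbol for oxygen appears 2 times in the SMILES.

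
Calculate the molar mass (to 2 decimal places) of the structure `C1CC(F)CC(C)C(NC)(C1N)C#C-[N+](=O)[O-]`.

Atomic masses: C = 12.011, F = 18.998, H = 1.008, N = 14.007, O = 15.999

Molecular formula: C11H18FN3O2.
M = 11×12.011 + 1×18.998 + 18×1.008 + 3×14.007 + 2×15.999 = 243.28 g/mol.

243.28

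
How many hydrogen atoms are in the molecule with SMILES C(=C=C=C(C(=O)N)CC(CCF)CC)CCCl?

Hydrogens are implicit in SMILES; fill each atom to its normal valence:
  6 × C: 2 H each → 12
  4 × C: no H
  2 × C: 1 H each → 2
  1 × C: 3 H
  1 × Cl: no H
  1 × F: no H
  1 × N: 2 H
  1 × O: no H
  Total hydrogens = 19.

19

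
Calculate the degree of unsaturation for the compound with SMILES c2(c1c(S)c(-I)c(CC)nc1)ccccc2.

Molecular formula from the SMILES: C13H12INS.
DoU = (2C + 2 + N − H − X)/2 = (2·13 + 2 + 1 − 12 − 1)/2 = 16/2 = 8.
(Structurally: 2 ring(s) + 6 π bond(s) = 8.)

8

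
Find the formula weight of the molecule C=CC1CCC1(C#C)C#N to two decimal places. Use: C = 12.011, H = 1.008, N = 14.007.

Molecular formula: C9H9N.
M = 9×12.011 + 9×1.008 + 1×14.007 = 131.18 g/mol.

131.18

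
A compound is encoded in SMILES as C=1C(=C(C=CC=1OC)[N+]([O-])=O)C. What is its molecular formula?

C8H9NO3

Heavy atoms from the SMILES: 8 C, 1 N, 3 O.
Implicit hydrogens by atom environment:
  3 × C (aromatic): 1 H each → 3
  3 × C (aromatic): no H
  2 × C: 3 H each → 6
  2 × O: no H
  1 × N (charge +1): no H
  1 × O (charge -1): no H
  Total hydrogens = 9.
Molecular formula: C8H9NO3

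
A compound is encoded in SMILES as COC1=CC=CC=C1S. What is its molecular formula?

C7H8OS

Heavy atoms from the SMILES: 7 C, 1 O, 1 S.
Implicit hydrogens by atom environment:
  4 × C (aromatic): 1 H each → 4
  2 × C (aromatic): no H
  1 × C: 3 H
  1 × O: no H
  1 × S: 1 H
  Total hydrogens = 8.
Molecular formula: C7H8OS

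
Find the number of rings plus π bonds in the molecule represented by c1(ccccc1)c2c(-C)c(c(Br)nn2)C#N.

10

Molecular formula from the SMILES: C12H8BrN3.
DoU = (2C + 2 + N − H − X)/2 = (2·12 + 2 + 3 − 8 − 1)/2 = 20/2 = 10.
(Structurally: 2 ring(s) + 8 π bond(s) = 10.)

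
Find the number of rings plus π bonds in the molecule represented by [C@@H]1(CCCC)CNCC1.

Molecular formula from the SMILES: C8H17N.
DoU = (2C + 2 + N − H − X)/2 = (2·8 + 2 + 1 − 17 − 0)/2 = 2/2 = 1.
(Structurally: 1 ring(s) + 0 π bond(s) = 1.)

1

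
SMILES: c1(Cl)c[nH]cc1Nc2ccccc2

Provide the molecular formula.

Heavy atoms from the SMILES: 10 C, 1 Cl, 2 N.
Implicit hydrogens by atom environment:
  7 × C (aromatic): 1 H each → 7
  3 × C (aromatic): no H
  1 × Cl: no H
  1 × N (aromatic): 1 H
  1 × N: 1 H
  Total hydrogens = 9.
Molecular formula: C10H9ClN2

C10H9ClN2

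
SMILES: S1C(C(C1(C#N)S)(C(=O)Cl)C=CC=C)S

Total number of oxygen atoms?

1

The symbol for oxygen appears 1 time in the SMILES.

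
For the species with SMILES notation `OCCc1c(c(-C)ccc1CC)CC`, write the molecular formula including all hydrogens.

Heavy atoms from the SMILES: 13 C, 1 O.
Implicit hydrogens by atom environment:
  4 × C: 2 H each → 8
  4 × C (aromatic): no H
  3 × C: 3 H each → 9
  2 × C (aromatic): 1 H each → 2
  1 × O: 1 H
  Total hydrogens = 20.
Molecular formula: C13H20O

C13H20O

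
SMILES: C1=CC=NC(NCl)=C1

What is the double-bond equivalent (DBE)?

Molecular formula from the SMILES: C5H5ClN2.
DoU = (2C + 2 + N − H − X)/2 = (2·5 + 2 + 2 − 5 − 1)/2 = 8/2 = 4.
(Structurally: 1 ring(s) + 3 π bond(s) = 4.)

4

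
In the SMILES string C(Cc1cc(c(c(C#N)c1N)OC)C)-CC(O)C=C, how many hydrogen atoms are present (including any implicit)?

Hydrogens are implicit in SMILES; fill each atom to its normal valence:
  5 × C (aromatic): no H
  4 × C: 2 H each → 8
  2 × C: 3 H each → 6
  2 × C: 1 H each → 2
  1 × C (aromatic): 1 H
  1 × C: no H
  1 × N: 2 H
  1 × N: no H
  1 × O: 1 H
  1 × O: no H
  Total hydrogens = 20.

20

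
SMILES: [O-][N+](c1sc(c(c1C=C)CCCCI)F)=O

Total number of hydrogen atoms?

Hydrogens are implicit in SMILES; fill each atom to its normal valence:
  5 × C: 2 H each → 10
  4 × C (aromatic): no H
  1 × C: 1 H
  1 × F: no H
  1 × I: no H
  1 × N (charge +1): no H
  1 × O: no H
  1 × O (charge -1): no H
  1 × S (aromatic): no H
  Total hydrogens = 11.

11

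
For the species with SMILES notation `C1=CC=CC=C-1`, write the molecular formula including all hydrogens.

Heavy atoms from the SMILES: 6 C.
Implicit hydrogens by atom environment:
  6 × C (aromatic): 1 H each → 6
  Total hydrogens = 6.
Molecular formula: C6H6

C6H6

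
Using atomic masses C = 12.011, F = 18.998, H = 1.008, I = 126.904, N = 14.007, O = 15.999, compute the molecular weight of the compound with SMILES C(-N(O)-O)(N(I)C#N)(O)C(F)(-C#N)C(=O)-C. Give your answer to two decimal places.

Molecular formula: C6H6FIN4O4.
M = 6×12.011 + 1×18.998 + 6×1.008 + 1×126.904 + 4×14.007 + 4×15.999 = 344.04 g/mol.

344.04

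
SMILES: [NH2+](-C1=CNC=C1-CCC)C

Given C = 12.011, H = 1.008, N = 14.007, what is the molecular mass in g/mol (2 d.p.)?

139.22

Molecular formula: C8H15N2+.
M = 8×12.011 + 15×1.008 + 2×14.007 = 139.22 g/mol.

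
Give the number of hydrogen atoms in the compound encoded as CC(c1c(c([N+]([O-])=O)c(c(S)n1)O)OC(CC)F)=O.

Hydrogens are implicit in SMILES; fill each atom to its normal valence:
  5 × C (aromatic): no H
  3 × O: no H
  2 × C: 3 H each → 6
  1 × C: 2 H
  1 × C: 1 H
  1 × C: no H
  1 × F: no H
  1 × N (aromatic): no H
  1 × N (charge +1): no H
  1 × O: 1 H
  1 × O (charge -1): no H
  1 × S: 1 H
  Total hydrogens = 11.

11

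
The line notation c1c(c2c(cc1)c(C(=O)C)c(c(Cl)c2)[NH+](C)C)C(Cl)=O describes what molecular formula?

C15H14Cl2NO2+

Heavy atoms from the SMILES: 15 C, 2 Cl, 1 N, 2 O.
Implicit hydrogens by atom environment:
  6 × C (aromatic): no H
  4 × C (aromatic): 1 H each → 4
  3 × C: 3 H each → 9
  2 × C: no H
  2 × Cl: no H
  2 × O: no H
  1 × N (charge +1): 1 H
  Total hydrogens = 14.
Net charge +1.
Molecular formula: C15H14Cl2NO2+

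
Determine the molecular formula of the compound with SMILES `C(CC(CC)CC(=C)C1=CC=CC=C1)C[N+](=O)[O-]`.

C15H21NO2

Heavy atoms from the SMILES: 15 C, 1 N, 2 O.
Implicit hydrogens by atom environment:
  6 × C: 2 H each → 12
  5 × C (aromatic): 1 H each → 5
  1 × C: 3 H
  1 × C: 1 H
  1 × C: no H
  1 × C (aromatic): no H
  1 × N (charge +1): no H
  1 × O: no H
  1 × O (charge -1): no H
  Total hydrogens = 21.
Molecular formula: C15H21NO2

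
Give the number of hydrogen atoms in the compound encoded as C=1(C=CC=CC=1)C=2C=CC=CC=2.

Hydrogens are implicit in SMILES; fill each atom to its normal valence:
  10 × C (aromatic): 1 H each → 10
  2 × C (aromatic): no H
  Total hydrogens = 10.

10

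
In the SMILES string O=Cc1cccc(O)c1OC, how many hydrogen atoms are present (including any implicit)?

8

Hydrogens are implicit in SMILES; fill each atom to its normal valence:
  3 × C (aromatic): 1 H each → 3
  3 × C (aromatic): no H
  2 × O: no H
  1 × C: 3 H
  1 × C: 1 H
  1 × O: 1 H
  Total hydrogens = 8.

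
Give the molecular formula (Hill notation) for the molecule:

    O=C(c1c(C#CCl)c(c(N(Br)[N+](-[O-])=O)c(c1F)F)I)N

C9H2BrClF2IN3O3

Heavy atoms from the SMILES: 1 Br, 9 C, 1 Cl, 2 F, 1 I, 3 N, 3 O.
Implicit hydrogens by atom environment:
  6 × C (aromatic): no H
  3 × C: no H
  2 × F: no H
  2 × O: no H
  1 × Br: no H
  1 × Cl: no H
  1 × I: no H
  1 × N: 2 H
  1 × N: no H
  1 × N (charge +1): no H
  1 × O (charge -1): no H
  Total hydrogens = 2.
Molecular formula: C9H2BrClF2IN3O3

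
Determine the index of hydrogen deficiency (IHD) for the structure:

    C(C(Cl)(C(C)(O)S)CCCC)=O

1

Molecular formula from the SMILES: C8H15ClO2S.
DoU = (2C + 2 + N − H − X)/2 = (2·8 + 2 + 0 − 15 − 1)/2 = 2/2 = 1.
(Structurally: 0 ring(s) + 1 π bond(s) = 1.)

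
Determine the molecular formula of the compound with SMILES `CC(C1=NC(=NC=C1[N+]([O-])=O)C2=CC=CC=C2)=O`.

Heavy atoms from the SMILES: 12 C, 3 N, 3 O.
Implicit hydrogens by atom environment:
  6 × C (aromatic): 1 H each → 6
  4 × C (aromatic): no H
  2 × N (aromatic): no H
  2 × O: no H
  1 × C: 3 H
  1 × C: no H
  1 × N (charge +1): no H
  1 × O (charge -1): no H
  Total hydrogens = 9.
Molecular formula: C12H9N3O3

C12H9N3O3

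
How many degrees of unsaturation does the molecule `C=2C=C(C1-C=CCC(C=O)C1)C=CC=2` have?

7

Molecular formula from the SMILES: C13H14O.
DoU = (2C + 2 + N − H − X)/2 = (2·13 + 2 + 0 − 14 − 0)/2 = 14/2 = 7.
(Structurally: 2 ring(s) + 5 π bond(s) = 7.)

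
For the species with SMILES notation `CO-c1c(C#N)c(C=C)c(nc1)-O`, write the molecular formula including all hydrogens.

Heavy atoms from the SMILES: 9 C, 2 N, 2 O.
Implicit hydrogens by atom environment:
  4 × C (aromatic): no H
  1 × C: 3 H
  1 × C: 2 H
  1 × C (aromatic): 1 H
  1 × C: 1 H
  1 × C: no H
  1 × N (aromatic): no H
  1 × N: no H
  1 × O: 1 H
  1 × O: no H
  Total hydrogens = 8.
Molecular formula: C9H8N2O2

C9H8N2O2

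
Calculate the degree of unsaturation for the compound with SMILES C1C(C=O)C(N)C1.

Molecular formula from the SMILES: C5H9NO.
DoU = (2C + 2 + N − H − X)/2 = (2·5 + 2 + 1 − 9 − 0)/2 = 4/2 = 2.
(Structurally: 1 ring(s) + 1 π bond(s) = 2.)

2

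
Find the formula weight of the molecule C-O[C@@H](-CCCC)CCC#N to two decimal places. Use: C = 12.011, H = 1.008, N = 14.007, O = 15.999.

155.24

Molecular formula: C9H17NO.
M = 9×12.011 + 17×1.008 + 1×14.007 + 1×15.999 = 155.24 g/mol.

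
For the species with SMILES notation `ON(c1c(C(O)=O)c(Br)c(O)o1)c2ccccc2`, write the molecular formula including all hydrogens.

Heavy atoms from the SMILES: 1 Br, 11 C, 1 N, 5 O.
Implicit hydrogens by atom environment:
  5 × C (aromatic): 1 H each → 5
  5 × C (aromatic): no H
  3 × O: 1 H each → 3
  1 × Br: no H
  1 × C: no H
  1 × N: no H
  1 × O (aromatic): no H
  1 × O: no H
  Total hydrogens = 8.
Molecular formula: C11H8BrNO5

C11H8BrNO5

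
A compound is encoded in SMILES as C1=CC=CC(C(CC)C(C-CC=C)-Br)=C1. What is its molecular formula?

Heavy atoms from the SMILES: 1 Br, 14 C.
Implicit hydrogens by atom environment:
  5 × C (aromatic): 1 H each → 5
  4 × C: 2 H each → 8
  3 × C: 1 H each → 3
  1 × Br: no H
  1 × C: 3 H
  1 × C (aromatic): no H
  Total hydrogens = 19.
Molecular formula: C14H19Br

C14H19Br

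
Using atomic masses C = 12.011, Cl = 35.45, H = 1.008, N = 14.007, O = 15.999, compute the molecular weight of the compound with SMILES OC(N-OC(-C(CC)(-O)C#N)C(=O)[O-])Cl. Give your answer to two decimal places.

237.62

Molecular formula: C7H10ClN2O5-.
M = 7×12.011 + 1×35.45 + 10×1.008 + 2×14.007 + 5×15.999 = 237.62 g/mol.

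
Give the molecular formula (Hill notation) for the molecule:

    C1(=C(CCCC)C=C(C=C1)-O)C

Heavy atoms from the SMILES: 11 C, 1 O.
Implicit hydrogens by atom environment:
  3 × C: 2 H each → 6
  3 × C (aromatic): 1 H each → 3
  3 × C (aromatic): no H
  2 × C: 3 H each → 6
  1 × O: 1 H
  Total hydrogens = 16.
Molecular formula: C11H16O

C11H16O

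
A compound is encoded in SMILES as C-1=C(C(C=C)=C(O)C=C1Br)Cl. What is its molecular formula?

Heavy atoms from the SMILES: 1 Br, 8 C, 1 Cl, 1 O.
Implicit hydrogens by atom environment:
  4 × C (aromatic): no H
  2 × C (aromatic): 1 H each → 2
  1 × Br: no H
  1 × C: 2 H
  1 × C: 1 H
  1 × Cl: no H
  1 × O: 1 H
  Total hydrogens = 6.
Molecular formula: C8H6BrClO

C8H6BrClO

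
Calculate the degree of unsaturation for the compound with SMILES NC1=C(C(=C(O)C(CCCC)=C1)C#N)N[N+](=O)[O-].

Molecular formula from the SMILES: C11H14N4O3.
DoU = (2C + 2 + N − H − X)/2 = (2·11 + 2 + 4 − 14 − 0)/2 = 14/2 = 7.
(Structurally: 1 ring(s) + 6 π bond(s) = 7.)

7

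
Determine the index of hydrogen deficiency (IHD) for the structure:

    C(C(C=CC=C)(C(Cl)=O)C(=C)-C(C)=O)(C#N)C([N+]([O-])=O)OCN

8

Molecular formula from the SMILES: C14H16ClN3O5.
DoU = (2C + 2 + N − H − X)/2 = (2·14 + 2 + 3 − 16 − 1)/2 = 16/2 = 8.
(Structurally: 0 ring(s) + 8 π bond(s) = 8.)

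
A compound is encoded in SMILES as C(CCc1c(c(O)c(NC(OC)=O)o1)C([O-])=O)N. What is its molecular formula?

Heavy atoms from the SMILES: 10 C, 2 N, 6 O.
Implicit hydrogens by atom environment:
  4 × C (aromatic): no H
  3 × C: 2 H each → 6
  3 × O: no H
  2 × C: no H
  1 × C: 3 H
  1 × N: 2 H
  1 × N: 1 H
  1 × O: 1 H
  1 × O (aromatic): no H
  1 × O (charge -1): no H
  Total hydrogens = 13.
Net charge -1.
Molecular formula: C10H13N2O6-

C10H13N2O6-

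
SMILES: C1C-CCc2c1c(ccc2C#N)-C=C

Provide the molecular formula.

C13H13N

Heavy atoms from the SMILES: 13 C, 1 N.
Implicit hydrogens by atom environment:
  5 × C: 2 H each → 10
  4 × C (aromatic): no H
  2 × C (aromatic): 1 H each → 2
  1 × C: 1 H
  1 × C: no H
  1 × N: no H
  Total hydrogens = 13.
Molecular formula: C13H13N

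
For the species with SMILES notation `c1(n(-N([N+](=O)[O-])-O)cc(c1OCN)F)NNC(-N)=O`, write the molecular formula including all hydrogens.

Heavy atoms from the SMILES: 6 C, 1 F, 7 N, 5 O.
Implicit hydrogens by atom environment:
  3 × C (aromatic): no H
  3 × O: no H
  2 × N: 2 H each → 4
  2 × N: 1 H each → 2
  1 × C: 2 H
  1 × C (aromatic): 1 H
  1 × C: no H
  1 × F: no H
  1 × N (aromatic): no H
  1 × N: no H
  1 × N (charge +1): no H
  1 × O: 1 H
  1 × O (charge -1): no H
  Total hydrogens = 10.
Molecular formula: C6H10FN7O5

C6H10FN7O5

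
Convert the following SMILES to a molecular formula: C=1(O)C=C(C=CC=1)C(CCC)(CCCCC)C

C16H26O

Heavy atoms from the SMILES: 16 C, 1 O.
Implicit hydrogens by atom environment:
  6 × C: 2 H each → 12
  4 × C (aromatic): 1 H each → 4
  3 × C: 3 H each → 9
  2 × C (aromatic): no H
  1 × C: no H
  1 × O: 1 H
  Total hydrogens = 26.
Molecular formula: C16H26O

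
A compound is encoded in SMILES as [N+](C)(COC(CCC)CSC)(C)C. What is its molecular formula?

C10H24NOS+

Heavy atoms from the SMILES: 10 C, 1 N, 1 O, 1 S.
Implicit hydrogens by atom environment:
  5 × C: 3 H each → 15
  4 × C: 2 H each → 8
  1 × C: 1 H
  1 × N (charge +1): no H
  1 × O: no H
  1 × S: no H
  Total hydrogens = 24.
Net charge +1.
Molecular formula: C10H24NOS+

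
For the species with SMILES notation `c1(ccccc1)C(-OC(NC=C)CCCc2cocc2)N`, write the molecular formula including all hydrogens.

Heavy atoms from the SMILES: 17 C, 2 N, 2 O.
Implicit hydrogens by atom environment:
  8 × C (aromatic): 1 H each → 8
  4 × C: 2 H each → 8
  3 × C: 1 H each → 3
  2 × C (aromatic): no H
  1 × N: 2 H
  1 × N: 1 H
  1 × O (aromatic): no H
  1 × O: no H
  Total hydrogens = 22.
Molecular formula: C17H22N2O2

C17H22N2O2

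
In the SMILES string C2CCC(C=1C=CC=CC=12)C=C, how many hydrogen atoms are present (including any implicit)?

Hydrogens are implicit in SMILES; fill each atom to its normal valence:
  4 × C: 2 H each → 8
  4 × C (aromatic): 1 H each → 4
  2 × C: 1 H each → 2
  2 × C (aromatic): no H
  Total hydrogens = 14.

14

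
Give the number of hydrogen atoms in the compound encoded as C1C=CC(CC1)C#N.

Hydrogens are implicit in SMILES; fill each atom to its normal valence:
  3 × C: 2 H each → 6
  3 × C: 1 H each → 3
  1 × C: no H
  1 × N: no H
  Total hydrogens = 9.

9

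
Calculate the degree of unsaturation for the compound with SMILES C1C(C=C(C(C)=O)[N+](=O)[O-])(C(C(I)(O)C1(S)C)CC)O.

Molecular formula from the SMILES: C12H18INO5S.
DoU = (2C + 2 + N − H − X)/2 = (2·12 + 2 + 1 − 18 − 1)/2 = 8/2 = 4.
(Structurally: 1 ring(s) + 3 π bond(s) = 4.)

4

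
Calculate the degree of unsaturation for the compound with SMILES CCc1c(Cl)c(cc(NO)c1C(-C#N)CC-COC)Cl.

6

Molecular formula from the SMILES: C14H18Cl2N2O2.
DoU = (2C + 2 + N − H − X)/2 = (2·14 + 2 + 2 − 18 − 2)/2 = 12/2 = 6.
(Structurally: 1 ring(s) + 5 π bond(s) = 6.)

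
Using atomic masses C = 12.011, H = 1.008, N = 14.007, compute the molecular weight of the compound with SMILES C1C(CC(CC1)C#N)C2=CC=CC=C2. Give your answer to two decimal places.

185.27

Molecular formula: C13H15N.
M = 13×12.011 + 15×1.008 + 1×14.007 = 185.27 g/mol.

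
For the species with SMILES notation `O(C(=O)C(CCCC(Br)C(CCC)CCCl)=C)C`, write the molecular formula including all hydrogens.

Heavy atoms from the SMILES: 1 Br, 14 C, 1 Cl, 2 O.
Implicit hydrogens by atom environment:
  8 × C: 2 H each → 16
  2 × C: 3 H each → 6
  2 × C: 1 H each → 2
  2 × C: no H
  2 × O: no H
  1 × Br: no H
  1 × Cl: no H
  Total hydrogens = 24.
Molecular formula: C14H24BrClO2

C14H24BrClO2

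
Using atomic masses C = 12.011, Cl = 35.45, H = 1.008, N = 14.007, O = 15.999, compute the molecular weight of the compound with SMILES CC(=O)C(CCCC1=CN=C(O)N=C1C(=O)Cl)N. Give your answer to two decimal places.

Molecular formula: C11H14ClN3O3.
M = 11×12.011 + 1×35.45 + 14×1.008 + 3×14.007 + 3×15.999 = 271.70 g/mol.

271.70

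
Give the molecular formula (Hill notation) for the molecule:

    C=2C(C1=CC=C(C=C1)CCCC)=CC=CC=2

C16H18

Heavy atoms from the SMILES: 16 C.
Implicit hydrogens by atom environment:
  9 × C (aromatic): 1 H each → 9
  3 × C: 2 H each → 6
  3 × C (aromatic): no H
  1 × C: 3 H
  Total hydrogens = 18.
Molecular formula: C16H18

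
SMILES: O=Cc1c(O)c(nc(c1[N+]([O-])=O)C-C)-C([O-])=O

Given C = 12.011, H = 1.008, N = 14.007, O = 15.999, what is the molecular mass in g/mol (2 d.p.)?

Molecular formula: C9H7N2O6-.
M = 9×12.011 + 7×1.008 + 2×14.007 + 6×15.999 = 239.16 g/mol.

239.16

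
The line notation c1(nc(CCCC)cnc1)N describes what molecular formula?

C8H13N3

Heavy atoms from the SMILES: 8 C, 3 N.
Implicit hydrogens by atom environment:
  3 × C: 2 H each → 6
  2 × C (aromatic): 1 H each → 2
  2 × C (aromatic): no H
  2 × N (aromatic): no H
  1 × C: 3 H
  1 × N: 2 H
  Total hydrogens = 13.
Molecular formula: C8H13N3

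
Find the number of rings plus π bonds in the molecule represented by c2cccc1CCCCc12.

5

Molecular formula from the SMILES: C10H12.
DoU = (2C + 2 + N − H − X)/2 = (2·10 + 2 + 0 − 12 − 0)/2 = 10/2 = 5.
(Structurally: 2 ring(s) + 3 π bond(s) = 5.)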